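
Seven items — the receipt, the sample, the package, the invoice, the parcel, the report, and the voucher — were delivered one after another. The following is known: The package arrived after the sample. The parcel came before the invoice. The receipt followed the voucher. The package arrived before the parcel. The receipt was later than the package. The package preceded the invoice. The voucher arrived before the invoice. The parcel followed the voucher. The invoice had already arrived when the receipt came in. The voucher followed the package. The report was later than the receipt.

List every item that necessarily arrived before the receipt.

Directly stated before the receipt: the invoice, the package, and the voucher.
The parcel reaches the receipt via the parcel → the invoice → the receipt.
The sample reaches the receipt via the sample → the package → the receipt.
No chain forces the report ahead of the receipt.

the invoice, the package, the parcel, the sample, the voucher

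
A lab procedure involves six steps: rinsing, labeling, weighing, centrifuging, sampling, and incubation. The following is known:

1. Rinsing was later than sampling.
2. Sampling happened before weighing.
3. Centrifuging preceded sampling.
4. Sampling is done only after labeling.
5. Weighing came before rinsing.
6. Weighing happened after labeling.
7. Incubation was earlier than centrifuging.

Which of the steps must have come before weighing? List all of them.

Directly stated before weighing: labeling and sampling.
Centrifuging reaches weighing via centrifuging → sampling → weighing.
Incubation reaches weighing via incubation → centrifuging → sampling → weighing.
No chain forces rinsing ahead of weighing.

centrifuging, incubation, labeling, sampling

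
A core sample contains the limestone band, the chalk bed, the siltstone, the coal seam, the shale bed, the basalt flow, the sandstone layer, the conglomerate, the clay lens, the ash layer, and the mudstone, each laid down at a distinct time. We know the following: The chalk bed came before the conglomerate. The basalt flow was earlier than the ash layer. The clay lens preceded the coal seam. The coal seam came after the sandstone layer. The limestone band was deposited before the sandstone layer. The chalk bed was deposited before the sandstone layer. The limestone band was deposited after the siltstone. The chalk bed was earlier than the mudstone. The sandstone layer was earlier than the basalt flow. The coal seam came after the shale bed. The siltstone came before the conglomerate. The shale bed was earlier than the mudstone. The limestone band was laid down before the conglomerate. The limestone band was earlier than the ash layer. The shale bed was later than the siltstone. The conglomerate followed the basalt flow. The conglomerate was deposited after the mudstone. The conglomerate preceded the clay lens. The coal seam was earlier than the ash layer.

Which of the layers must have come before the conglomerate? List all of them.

Directly stated before the conglomerate: the basalt flow, the chalk bed, the limestone band, the mudstone, and the siltstone.
The sandstone layer reaches the conglomerate via the sandstone layer → the basalt flow → the conglomerate.
The shale bed reaches the conglomerate via the shale bed → the mudstone → the conglomerate.
No chain forces the clay lens (or any of the others) ahead of the conglomerate.

the basalt flow, the chalk bed, the limestone band, the mudstone, the sandstone layer, the shale bed, the siltstone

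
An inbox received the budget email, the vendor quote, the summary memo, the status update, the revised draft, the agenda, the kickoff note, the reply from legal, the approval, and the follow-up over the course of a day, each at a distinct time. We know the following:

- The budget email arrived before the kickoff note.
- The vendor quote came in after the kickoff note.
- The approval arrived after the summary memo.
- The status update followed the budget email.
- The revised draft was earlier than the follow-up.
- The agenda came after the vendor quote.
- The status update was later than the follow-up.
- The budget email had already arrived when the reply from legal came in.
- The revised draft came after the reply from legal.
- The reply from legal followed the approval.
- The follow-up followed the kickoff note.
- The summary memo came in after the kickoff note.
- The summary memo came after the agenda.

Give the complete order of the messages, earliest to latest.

The constraints fix every adjacent pair, so only one ordering works:
the budget email → the kickoff note → the vendor quote → the agenda → the summary memo → the approval → the reply from legal → the revised draft → the follow-up → the status update.

the budget email, the kickoff note, the vendor quote, the agenda, the summary memo, the approval, the reply from legal, the revised draft, the follow-up, the status update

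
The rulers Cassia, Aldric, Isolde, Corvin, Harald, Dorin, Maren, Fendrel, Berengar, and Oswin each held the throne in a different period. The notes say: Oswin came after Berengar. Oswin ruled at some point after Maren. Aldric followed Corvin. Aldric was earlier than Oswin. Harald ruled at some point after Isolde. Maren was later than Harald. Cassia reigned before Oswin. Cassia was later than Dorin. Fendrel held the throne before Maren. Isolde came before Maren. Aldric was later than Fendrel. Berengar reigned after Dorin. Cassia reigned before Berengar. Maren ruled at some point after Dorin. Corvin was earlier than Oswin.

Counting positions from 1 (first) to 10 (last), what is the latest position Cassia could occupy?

8

Cassia must come before Berengar and Oswin — 2 rulers forced after them.
Everything else can be placed before Cassia in some valid order, so Cassia can sit as late as position 10 − 2 = 8.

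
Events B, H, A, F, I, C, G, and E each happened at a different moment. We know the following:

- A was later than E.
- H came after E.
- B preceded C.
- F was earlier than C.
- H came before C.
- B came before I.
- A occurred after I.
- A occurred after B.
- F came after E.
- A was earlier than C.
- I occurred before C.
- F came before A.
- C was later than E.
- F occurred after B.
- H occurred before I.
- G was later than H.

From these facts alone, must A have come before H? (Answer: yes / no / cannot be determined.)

Tracing the constraints gives H → I → A, so H must come before A.
That means A cannot be before H.

no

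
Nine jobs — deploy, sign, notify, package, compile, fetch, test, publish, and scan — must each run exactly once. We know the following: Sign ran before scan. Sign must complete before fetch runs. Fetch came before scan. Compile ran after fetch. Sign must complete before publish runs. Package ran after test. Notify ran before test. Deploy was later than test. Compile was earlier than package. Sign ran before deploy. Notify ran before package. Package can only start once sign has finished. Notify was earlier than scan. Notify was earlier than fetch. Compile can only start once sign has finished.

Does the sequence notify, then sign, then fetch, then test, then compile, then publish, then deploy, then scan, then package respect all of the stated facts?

Check each stated constraint against the proposed order — e.g. notify is ahead of scan; notify is ahead of package. Every pair is in the required order; nothing is violated.

yes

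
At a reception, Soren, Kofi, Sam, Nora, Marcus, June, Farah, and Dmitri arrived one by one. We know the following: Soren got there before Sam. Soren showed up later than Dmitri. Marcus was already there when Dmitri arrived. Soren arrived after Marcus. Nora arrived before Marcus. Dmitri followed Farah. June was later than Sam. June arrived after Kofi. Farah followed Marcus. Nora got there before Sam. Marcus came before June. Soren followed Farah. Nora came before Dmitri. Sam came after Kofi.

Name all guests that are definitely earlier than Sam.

Directly stated before Sam: Kofi, Nora, and Soren.
Dmitri reaches Sam via Dmitri → Soren → Sam.
Farah reaches Sam via Farah → Soren → Sam.
Marcus reaches Sam via Marcus → Soren → Sam.

Dmitri, Farah, Kofi, Marcus, Nora, Soren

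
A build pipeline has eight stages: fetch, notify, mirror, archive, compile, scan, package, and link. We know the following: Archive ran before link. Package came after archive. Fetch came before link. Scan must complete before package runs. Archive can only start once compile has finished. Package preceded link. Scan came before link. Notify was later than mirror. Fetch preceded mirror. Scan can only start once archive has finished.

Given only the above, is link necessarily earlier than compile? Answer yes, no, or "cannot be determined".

Tracing the constraints gives compile → archive → link, so compile must come before link.
That means link cannot be before compile.

no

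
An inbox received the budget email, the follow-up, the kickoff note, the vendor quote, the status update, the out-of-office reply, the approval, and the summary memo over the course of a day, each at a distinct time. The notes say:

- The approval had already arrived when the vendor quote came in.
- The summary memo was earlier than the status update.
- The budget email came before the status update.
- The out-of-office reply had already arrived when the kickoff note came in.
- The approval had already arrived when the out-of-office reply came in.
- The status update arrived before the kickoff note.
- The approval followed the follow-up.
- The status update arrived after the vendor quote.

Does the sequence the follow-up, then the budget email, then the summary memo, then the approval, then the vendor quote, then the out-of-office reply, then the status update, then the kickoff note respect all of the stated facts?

yes

Check each stated constraint against the proposed order — e.g. the summary memo is ahead of the status update; the budget email is ahead of the status update. Every pair is in the required order; nothing is violated.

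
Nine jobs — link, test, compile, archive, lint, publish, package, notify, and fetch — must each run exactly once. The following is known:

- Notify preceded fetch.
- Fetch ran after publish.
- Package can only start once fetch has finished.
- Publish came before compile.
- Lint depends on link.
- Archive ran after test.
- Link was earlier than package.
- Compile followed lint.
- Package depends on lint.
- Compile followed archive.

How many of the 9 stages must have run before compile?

5

Directly stated before compile: archive, lint, and publish.
Link reaches compile via link → lint → compile.
Test reaches compile via test → archive → compile.
That's archive, link, lint, publish, and test — 5 in all.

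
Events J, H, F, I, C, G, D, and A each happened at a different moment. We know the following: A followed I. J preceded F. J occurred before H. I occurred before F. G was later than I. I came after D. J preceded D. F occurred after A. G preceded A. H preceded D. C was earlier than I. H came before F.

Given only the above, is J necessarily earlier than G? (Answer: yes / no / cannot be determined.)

Chain the constraints: J → D → I → G. Each link is directly stated, so J comes before G.

yes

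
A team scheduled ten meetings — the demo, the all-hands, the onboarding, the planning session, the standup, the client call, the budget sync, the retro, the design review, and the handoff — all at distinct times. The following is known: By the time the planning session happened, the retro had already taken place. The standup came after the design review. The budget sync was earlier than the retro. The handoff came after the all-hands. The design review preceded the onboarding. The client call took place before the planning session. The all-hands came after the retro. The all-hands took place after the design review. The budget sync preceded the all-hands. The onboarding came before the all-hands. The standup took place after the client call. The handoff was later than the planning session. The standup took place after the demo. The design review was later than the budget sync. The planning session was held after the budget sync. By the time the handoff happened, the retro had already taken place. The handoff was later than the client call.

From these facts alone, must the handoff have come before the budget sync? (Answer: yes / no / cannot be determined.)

Tracing the constraints gives the budget sync → the planning session → the handoff, so the budget sync must come before the handoff.
That means the handoff cannot be before the budget sync.

no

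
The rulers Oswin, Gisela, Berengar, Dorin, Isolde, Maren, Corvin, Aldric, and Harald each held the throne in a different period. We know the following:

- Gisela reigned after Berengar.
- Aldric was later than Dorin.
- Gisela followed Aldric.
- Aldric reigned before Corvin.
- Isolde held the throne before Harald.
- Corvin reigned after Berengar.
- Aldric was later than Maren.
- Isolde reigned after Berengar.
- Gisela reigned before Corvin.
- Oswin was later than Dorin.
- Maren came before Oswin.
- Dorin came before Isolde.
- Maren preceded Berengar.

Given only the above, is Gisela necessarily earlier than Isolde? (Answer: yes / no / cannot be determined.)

No chain of stated constraints runs from Gisela to Isolde, and none runs from Isolde to Gisela either.
So the relative order of Gisela and Isolde is not fixed by the given facts.

cannot be determined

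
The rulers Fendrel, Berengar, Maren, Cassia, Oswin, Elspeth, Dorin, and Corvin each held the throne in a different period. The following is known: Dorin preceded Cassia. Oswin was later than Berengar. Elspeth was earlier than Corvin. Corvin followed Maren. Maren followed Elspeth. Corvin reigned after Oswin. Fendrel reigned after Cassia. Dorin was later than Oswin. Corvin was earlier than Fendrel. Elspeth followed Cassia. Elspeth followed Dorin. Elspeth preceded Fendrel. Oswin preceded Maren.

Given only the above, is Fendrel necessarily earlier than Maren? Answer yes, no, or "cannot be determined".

no

Tracing the constraints gives Maren → Corvin → Fendrel, so Maren must come before Fendrel.
That means Fendrel cannot be before Maren.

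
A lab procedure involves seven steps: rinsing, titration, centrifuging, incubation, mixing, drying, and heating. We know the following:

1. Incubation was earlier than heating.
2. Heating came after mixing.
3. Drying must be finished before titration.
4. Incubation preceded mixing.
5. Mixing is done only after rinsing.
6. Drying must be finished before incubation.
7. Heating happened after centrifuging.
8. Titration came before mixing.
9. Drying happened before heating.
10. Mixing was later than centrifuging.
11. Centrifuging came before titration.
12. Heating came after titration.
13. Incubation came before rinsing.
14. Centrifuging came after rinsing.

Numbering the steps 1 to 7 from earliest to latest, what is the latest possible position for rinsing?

Rinsing must come before centrifuging, heating, mixing, and titration — 4 steps forced after it.
Everything else can be placed before rinsing in some valid order, so rinsing can sit as late as position 7 − 4 = 3.

3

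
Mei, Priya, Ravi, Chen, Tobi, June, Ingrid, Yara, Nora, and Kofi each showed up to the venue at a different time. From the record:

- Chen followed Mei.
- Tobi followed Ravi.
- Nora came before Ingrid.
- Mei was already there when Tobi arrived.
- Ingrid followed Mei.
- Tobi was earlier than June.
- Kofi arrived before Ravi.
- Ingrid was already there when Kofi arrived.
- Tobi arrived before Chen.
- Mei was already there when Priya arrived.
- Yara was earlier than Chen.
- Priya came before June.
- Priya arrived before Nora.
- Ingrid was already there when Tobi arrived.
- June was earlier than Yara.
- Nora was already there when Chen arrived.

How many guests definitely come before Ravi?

5

Directly stated before Ravi: Kofi.
Ingrid reaches Ravi via Ingrid → Kofi → Ravi.
Mei reaches Ravi via Mei → Ingrid → Kofi → Ravi.
Nora reaches Ravi via Nora → Ingrid → Kofi → Ravi.
Likewise Priya reaches Ravi by chaining the stated constraints.
No chain forces Yara (or any of the others) ahead of Ravi.
That's Ingrid, Kofi, Mei, Nora, and Priya — 5 in all.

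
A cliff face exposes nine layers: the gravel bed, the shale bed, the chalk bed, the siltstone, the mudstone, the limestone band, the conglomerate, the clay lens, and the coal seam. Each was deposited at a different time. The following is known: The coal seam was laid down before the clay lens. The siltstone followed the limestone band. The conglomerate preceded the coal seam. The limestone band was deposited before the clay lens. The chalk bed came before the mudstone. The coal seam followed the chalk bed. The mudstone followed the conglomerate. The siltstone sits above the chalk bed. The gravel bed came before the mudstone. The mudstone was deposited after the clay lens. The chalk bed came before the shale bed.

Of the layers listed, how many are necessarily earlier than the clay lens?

4

Directly stated before the clay lens: the coal seam and the limestone band.
The chalk bed reaches the clay lens via the chalk bed → the coal seam → the clay lens.
The conglomerate reaches the clay lens via the conglomerate → the coal seam → the clay lens.
No chain forces the gravel bed (or any of the others) ahead of the clay lens.
That's the chalk bed, the coal seam, the conglomerate, and the limestone band — 4 in all.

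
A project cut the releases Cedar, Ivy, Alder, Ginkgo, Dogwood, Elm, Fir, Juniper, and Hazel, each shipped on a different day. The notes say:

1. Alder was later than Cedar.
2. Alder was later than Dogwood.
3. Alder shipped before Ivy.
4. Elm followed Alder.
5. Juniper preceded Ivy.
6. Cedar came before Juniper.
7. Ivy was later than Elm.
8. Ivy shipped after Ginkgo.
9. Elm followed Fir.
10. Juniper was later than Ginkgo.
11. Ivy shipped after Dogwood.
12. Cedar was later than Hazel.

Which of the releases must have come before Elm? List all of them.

Directly stated before Elm: Alder and Fir.
Cedar reaches Elm via Cedar → Alder → Elm.
Dogwood reaches Elm via Dogwood → Alder → Elm.
Hazel reaches Elm via Hazel → Cedar → Alder → Elm.
No chain forces Ginkgo (or any of the others) ahead of Elm.

Alder, Cedar, Dogwood, Fir, Hazel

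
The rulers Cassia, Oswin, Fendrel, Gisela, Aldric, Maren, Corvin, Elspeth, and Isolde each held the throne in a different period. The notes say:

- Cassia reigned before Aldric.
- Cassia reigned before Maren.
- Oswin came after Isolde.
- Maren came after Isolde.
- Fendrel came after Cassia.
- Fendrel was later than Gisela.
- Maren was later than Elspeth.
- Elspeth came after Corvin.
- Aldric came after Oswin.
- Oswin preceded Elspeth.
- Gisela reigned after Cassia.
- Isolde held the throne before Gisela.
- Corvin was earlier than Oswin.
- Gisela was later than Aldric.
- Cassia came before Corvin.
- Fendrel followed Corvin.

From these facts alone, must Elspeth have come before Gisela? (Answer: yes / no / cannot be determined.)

No chain of stated constraints runs from Elspeth to Gisela, and none runs from Gisela to Elspeth either.
So the relative order of Elspeth and Gisela is not fixed by the given facts.

cannot be determined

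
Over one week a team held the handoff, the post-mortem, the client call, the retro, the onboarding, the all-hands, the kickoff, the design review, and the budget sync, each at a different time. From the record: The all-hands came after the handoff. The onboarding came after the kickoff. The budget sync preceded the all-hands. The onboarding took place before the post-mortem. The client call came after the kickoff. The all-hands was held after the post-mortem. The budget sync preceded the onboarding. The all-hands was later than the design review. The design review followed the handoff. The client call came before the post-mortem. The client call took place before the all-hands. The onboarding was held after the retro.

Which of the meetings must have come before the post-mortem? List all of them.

the budget sync, the client call, the kickoff, the onboarding, the retro

Directly stated before the post-mortem: the client call and the onboarding.
The budget sync reaches the post-mortem via the budget sync → the onboarding → the post-mortem.
The kickoff reaches the post-mortem via the kickoff → the client call → the post-mortem.
The retro reaches the post-mortem via the retro → the onboarding → the post-mortem.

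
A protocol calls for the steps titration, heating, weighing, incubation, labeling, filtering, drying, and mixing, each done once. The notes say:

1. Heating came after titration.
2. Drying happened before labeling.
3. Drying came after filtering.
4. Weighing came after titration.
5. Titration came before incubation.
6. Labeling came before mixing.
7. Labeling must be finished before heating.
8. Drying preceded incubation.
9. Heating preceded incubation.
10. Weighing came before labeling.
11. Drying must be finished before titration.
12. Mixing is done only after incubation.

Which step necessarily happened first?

filtering

Filtering has a chain of constraints placing it before every other step, so filtering must be first.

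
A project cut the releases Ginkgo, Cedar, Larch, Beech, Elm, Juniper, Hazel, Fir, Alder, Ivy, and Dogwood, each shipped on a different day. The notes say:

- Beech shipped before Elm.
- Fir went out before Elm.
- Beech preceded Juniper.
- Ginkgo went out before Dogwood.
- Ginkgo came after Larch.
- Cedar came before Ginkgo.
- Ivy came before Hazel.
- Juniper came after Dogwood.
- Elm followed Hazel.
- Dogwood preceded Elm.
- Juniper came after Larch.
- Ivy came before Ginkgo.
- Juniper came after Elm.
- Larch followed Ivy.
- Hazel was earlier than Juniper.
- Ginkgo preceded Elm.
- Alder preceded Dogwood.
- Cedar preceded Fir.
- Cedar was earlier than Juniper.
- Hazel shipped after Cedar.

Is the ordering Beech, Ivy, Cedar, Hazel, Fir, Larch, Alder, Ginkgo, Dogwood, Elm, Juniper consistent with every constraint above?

yes

Check each stated constraint against the proposed order — e.g. Beech is ahead of Elm; Beech is ahead of Juniper. Every pair is in the required order; nothing is violated.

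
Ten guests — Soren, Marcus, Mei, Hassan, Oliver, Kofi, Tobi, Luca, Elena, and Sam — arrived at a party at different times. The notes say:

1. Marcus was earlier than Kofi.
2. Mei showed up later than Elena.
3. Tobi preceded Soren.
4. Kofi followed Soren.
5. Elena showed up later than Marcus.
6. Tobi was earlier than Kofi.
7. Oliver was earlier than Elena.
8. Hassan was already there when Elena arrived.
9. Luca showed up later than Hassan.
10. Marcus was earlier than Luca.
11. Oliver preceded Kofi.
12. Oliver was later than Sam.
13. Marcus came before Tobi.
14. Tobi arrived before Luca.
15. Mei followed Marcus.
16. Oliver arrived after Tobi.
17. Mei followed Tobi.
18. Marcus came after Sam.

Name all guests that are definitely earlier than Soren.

Directly stated before Soren: Tobi.
Marcus reaches Soren via Marcus → Tobi → Soren.
Sam reaches Soren via Sam → Marcus → Tobi → Soren.

Marcus, Sam, Tobi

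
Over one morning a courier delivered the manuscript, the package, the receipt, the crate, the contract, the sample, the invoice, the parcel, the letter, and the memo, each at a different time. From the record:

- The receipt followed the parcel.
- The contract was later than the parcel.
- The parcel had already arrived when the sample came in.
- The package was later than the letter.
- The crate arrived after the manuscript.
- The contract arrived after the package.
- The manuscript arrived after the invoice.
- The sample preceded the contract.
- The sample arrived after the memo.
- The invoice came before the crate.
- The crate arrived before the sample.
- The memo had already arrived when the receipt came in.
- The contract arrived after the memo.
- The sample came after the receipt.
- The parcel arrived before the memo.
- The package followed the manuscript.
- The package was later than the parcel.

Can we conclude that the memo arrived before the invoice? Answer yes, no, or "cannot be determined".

No chain of stated constraints runs from the memo to the invoice, and none runs from the invoice to the memo either.
So the relative order of the memo and the invoice is not fixed by the given facts.

cannot be determined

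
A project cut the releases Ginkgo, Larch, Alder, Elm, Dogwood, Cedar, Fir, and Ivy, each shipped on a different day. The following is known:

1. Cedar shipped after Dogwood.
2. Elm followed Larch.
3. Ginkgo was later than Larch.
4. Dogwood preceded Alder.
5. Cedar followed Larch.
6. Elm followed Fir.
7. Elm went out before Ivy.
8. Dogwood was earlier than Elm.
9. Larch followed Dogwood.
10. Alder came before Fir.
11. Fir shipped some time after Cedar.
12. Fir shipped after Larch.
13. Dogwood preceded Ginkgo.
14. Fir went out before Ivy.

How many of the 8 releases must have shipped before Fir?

Directly stated before Fir: Alder, Cedar, and Larch.
Dogwood reaches Fir via Dogwood → Larch → Fir.
That's Alder, Cedar, Dogwood, and Larch — 4 in all.

4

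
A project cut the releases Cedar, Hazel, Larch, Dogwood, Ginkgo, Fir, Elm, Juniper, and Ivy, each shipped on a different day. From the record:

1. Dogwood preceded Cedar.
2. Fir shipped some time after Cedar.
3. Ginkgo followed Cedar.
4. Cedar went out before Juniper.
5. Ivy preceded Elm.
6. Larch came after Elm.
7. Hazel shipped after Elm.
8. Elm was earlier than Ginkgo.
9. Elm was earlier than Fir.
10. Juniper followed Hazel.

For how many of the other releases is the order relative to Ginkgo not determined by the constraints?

4

Forced before Ginkgo: Cedar, Dogwood, Elm, and Ivy.
That leaves Fir, Hazel, Juniper, and Larch with no forced order relative to Ginkgo — 4.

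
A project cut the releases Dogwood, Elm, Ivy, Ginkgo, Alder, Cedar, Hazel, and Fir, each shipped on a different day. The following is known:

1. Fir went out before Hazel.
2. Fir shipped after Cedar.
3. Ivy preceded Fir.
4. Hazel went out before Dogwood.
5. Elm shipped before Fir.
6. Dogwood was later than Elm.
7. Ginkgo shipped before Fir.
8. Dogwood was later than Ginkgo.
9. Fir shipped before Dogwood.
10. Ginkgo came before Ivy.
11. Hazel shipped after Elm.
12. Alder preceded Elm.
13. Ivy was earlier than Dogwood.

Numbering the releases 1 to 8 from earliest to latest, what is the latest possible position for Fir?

Fir must come before Dogwood and Hazel — 2 releases forced after it.
Everything else can be placed before Fir in some valid order, so Fir can sit as late as position 8 − 2 = 6.

6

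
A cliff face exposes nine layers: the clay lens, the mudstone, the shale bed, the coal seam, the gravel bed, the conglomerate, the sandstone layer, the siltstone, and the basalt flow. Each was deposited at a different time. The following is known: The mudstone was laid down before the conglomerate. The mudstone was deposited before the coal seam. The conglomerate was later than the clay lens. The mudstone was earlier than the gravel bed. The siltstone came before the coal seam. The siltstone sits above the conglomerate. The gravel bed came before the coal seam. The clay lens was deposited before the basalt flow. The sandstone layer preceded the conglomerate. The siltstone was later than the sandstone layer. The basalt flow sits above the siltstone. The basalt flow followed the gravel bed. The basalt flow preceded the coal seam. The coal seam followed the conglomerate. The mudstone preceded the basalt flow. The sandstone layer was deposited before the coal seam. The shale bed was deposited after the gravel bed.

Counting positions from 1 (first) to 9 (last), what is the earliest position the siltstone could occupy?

The clay lens, the conglomerate, the mudstone, and the sandstone layer must all come before the siltstone — 4 forced predecessors.
Nothing else is forced ahead of the siltstone, so its earliest slot is position 4 + 1 = 5.

5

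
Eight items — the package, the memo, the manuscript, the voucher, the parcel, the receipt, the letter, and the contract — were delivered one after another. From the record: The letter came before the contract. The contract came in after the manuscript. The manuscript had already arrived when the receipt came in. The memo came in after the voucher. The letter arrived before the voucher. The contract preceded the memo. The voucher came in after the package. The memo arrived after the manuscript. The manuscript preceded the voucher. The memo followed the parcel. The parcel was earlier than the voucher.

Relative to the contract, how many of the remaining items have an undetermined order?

4

Forced before the contract: the letter and the manuscript; forced after the contract: the memo.
That leaves the package, the parcel, the receipt, and the voucher with no forced order relative to the contract — 4.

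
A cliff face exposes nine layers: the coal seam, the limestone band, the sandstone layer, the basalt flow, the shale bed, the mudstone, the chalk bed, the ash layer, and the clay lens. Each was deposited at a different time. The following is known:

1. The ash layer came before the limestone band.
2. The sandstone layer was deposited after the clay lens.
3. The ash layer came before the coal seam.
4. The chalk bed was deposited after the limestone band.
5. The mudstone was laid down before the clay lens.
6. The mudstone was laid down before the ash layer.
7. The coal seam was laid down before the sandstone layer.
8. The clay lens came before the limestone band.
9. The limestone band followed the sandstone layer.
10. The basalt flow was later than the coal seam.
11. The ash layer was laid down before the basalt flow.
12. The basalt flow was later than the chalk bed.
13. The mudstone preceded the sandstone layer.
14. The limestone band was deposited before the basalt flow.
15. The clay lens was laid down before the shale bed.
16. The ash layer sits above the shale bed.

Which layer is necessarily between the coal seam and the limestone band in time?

Tracing the constraints gives the coal seam → the sandstone layer → the limestone band, so the sandstone layer sits after the coal seam and before the limestone band.
No other layer is forced both after the coal seam and before the limestone band.

the sandstone layer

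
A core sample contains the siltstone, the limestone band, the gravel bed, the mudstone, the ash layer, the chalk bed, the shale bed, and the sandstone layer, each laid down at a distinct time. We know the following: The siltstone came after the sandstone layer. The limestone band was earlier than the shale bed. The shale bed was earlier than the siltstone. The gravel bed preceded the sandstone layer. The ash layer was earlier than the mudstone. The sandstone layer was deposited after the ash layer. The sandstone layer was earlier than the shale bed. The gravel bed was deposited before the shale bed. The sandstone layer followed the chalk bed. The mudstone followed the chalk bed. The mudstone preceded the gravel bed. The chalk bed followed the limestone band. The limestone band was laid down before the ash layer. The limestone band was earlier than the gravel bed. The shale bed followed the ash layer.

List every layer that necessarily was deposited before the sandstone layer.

the ash layer, the chalk bed, the gravel bed, the limestone band, the mudstone

Directly stated before the sandstone layer: the ash layer, the chalk bed, and the gravel bed.
The limestone band reaches the sandstone layer via the limestone band → the gravel bed → the sandstone layer.
The mudstone reaches the sandstone layer via the mudstone → the gravel bed → the sandstone layer.
No chain forces the siltstone (or any of the others) ahead of the sandstone layer.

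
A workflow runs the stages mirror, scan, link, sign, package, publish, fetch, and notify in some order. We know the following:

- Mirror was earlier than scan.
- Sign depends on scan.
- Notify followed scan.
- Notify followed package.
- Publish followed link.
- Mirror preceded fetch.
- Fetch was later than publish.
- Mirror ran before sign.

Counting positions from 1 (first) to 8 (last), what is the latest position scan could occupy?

6

Scan must come before notify and sign — 2 stages forced after it.
Everything else can be placed before scan in some valid order, so scan can sit as late as position 8 − 2 = 6.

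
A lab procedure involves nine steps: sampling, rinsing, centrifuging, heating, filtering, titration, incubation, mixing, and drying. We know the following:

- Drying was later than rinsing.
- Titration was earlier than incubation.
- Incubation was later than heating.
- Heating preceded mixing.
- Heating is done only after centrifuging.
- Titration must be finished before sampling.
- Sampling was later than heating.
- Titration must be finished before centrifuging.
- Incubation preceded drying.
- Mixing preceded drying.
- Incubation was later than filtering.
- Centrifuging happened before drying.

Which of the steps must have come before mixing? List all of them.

Directly stated before mixing: heating.
Centrifuging reaches mixing via centrifuging → heating → mixing.
Titration reaches mixing via titration → centrifuging → heating → mixing.
No chain forces sampling (or any of the others) ahead of mixing.

centrifuging, heating, titration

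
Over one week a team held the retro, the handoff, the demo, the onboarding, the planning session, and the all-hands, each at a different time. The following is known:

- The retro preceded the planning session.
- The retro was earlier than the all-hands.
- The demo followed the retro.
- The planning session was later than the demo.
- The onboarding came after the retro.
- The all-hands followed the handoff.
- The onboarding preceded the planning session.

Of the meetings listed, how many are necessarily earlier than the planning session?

3

Directly stated before the planning session: the demo, the onboarding, and the retro.
That's the demo, the onboarding, and the retro — 3 in all.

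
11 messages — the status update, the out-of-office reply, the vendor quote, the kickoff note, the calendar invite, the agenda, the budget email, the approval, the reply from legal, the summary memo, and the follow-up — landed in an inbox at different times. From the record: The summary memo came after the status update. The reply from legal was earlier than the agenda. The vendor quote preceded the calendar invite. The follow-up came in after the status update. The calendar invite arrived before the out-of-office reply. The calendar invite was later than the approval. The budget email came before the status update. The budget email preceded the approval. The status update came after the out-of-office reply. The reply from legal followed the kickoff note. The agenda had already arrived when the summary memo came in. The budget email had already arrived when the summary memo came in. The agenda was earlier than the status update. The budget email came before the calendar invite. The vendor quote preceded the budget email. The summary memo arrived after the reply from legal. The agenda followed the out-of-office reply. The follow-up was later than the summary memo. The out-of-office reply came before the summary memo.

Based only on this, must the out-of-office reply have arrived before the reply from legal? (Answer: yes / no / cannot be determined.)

cannot be determined

No chain of stated constraints runs from the out-of-office reply to the reply from legal, and none runs from the reply from legal to the out-of-office reply either.
So the relative order of the out-of-office reply and the reply from legal is not fixed by the given facts.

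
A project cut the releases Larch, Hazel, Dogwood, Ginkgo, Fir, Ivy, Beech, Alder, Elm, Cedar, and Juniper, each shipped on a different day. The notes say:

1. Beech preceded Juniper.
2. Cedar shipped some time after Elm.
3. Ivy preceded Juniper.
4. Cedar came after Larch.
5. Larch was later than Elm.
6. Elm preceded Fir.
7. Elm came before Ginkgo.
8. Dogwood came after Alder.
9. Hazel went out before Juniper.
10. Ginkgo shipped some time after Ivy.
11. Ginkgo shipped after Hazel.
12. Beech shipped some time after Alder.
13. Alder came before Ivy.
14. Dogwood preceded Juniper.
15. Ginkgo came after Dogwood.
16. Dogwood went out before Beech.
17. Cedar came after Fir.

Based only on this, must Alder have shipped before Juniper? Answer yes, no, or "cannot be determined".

Chain the constraints: Alder → Beech → Juniper. Each link is directly stated, so Alder comes before Juniper.

yes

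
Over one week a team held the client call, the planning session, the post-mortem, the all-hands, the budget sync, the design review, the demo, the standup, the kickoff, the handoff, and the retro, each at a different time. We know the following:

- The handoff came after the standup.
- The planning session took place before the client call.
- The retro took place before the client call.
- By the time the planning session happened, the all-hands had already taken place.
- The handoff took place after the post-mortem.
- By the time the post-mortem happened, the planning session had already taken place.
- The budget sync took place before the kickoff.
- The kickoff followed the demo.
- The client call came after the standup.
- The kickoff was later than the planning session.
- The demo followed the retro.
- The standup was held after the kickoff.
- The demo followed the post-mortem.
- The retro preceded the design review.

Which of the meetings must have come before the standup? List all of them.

Directly stated before the standup: the kickoff.
The all-hands reaches the standup via the all-hands → the planning session → the kickoff → the standup.
The budget sync reaches the standup via the budget sync → the kickoff → the standup.
The demo reaches the standup via the demo → the kickoff → the standup.
Likewise the planning session, the post-mortem, and the retro each reach the standup by chaining the stated constraints.
No chain forces the design review (or any of the others) ahead of the standup.

the all-hands, the budget sync, the demo, the kickoff, the planning session, the post-mortem, the retro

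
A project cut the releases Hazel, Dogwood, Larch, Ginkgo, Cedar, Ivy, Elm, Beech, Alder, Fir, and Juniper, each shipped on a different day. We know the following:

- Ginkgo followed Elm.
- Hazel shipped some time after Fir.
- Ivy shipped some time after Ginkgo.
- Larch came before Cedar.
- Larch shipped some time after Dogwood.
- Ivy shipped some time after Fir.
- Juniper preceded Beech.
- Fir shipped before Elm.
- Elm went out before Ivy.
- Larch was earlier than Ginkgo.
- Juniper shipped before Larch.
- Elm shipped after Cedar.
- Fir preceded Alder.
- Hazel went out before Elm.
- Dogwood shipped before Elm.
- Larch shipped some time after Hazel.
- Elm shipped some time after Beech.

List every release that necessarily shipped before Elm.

Beech, Cedar, Dogwood, Fir, Hazel, Juniper, Larch

Directly stated before Elm: Beech, Cedar, Dogwood, Fir, and Hazel.
Juniper reaches Elm via Juniper → Beech → Elm.
Larch reaches Elm via Larch → Cedar → Elm.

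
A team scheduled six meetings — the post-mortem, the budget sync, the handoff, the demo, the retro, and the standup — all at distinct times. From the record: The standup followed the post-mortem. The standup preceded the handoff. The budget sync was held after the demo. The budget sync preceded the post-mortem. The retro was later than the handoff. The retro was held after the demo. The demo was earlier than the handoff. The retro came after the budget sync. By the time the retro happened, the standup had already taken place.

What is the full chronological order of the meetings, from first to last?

The constraints fix every adjacent pair, so only one ordering works:
the demo → the budget sync → the post-mortem → the standup → the handoff → the retro.

the demo, the budget sync, the post-mortem, the standup, the handoff, the retro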